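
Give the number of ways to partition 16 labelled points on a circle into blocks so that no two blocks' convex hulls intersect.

The non-crossing partitions of [16] form a lattice of size C_16.
C_16 = C_15 · 2(2·15+1)/(15+2) = 9694845 · 62/17 = 35357670.

35357670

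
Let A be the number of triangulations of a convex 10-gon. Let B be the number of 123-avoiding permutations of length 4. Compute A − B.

The number of triangulations of a 10-gon is the Catalan number C_8 (index = sides − 2). So A = C_8 = 1430.
For any fixed pattern of length 3, the pattern-avoiding permutations of [4] number C_4. So B = C_4 = 14.
A − B = 1430 − 14 = 1416.

1416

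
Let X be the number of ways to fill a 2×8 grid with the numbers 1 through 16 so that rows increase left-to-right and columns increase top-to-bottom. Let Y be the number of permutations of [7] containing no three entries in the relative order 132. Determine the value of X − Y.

Standard Young tableaux of shape 2×n are counted by C_n; here n = 8. So X = C_8 = 1430.
For any fixed pattern of length 3, the pattern-avoiding permutations of [7] number C_7. So Y = C_7 = 429.
X − Y = 1430 − 429 = 1001.

1001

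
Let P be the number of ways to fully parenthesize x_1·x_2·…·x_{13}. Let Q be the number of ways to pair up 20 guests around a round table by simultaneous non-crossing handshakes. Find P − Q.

Ways to associate a product of 13 factors correspond to binary trees on 13 leaves, so the count is C_12. So P = C_12 = 208012.
With 20 = 2·10 people, non-crossing handshake pairings are non-crossing perfect matchings on a circle, counted by C_10. So Q = C_10 = 16796.
P − Q = 208012 − 16796 = 191216.

191216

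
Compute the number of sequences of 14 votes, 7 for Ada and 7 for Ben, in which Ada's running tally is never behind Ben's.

429

Reading a vote for the leader as '(' and for the other as ')' turns such a sequence into a balanced string of 7 pairs, so the count is C_7.
C_7 = 429.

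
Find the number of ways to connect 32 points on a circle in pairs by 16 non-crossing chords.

35357670

Non-crossing perfect matchings of 2n points on a circle are counted by C_n; with 32 points, n = 16.
C_16 = C(32,16)/17 = 601080390/17 = 35357670.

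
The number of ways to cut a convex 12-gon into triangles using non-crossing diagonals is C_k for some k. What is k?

A convex 12-gon is triangulated into 10 triangles, and the number of such triangulations is the Catalan number C_{12−2} = C_10.

10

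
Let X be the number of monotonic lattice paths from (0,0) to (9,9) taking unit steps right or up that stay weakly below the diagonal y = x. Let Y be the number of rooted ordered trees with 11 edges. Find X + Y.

63648

Sub-diagonal monotone paths from (0,0) to (9,9) biject with Dyck paths of semilength 9, giving C_9. So X = C_9 = 4862.
A rooted plane tree with 11 edges has 12 nodes, and the count is C_11. So Y = C_11 = 58786.
X + Y = 4862 + 58786 = 63648.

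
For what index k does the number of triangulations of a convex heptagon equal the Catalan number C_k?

Triangulations of a convex m-gon are counted by C_{m−2}; with m = 7 this is C_5.

5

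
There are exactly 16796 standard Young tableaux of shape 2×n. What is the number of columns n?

10

Standard Young tableaux of shape 2×n are counted by C_n. Since C_10 = 16796, the index is 10.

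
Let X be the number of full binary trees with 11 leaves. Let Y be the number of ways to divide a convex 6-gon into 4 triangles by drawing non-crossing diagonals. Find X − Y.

Full binary trees with 11 leaves have 11−1 = 10 internal nodes, so there are C_10 of them. So X = C_10 = 16796.
Triangulations of a convex m-gon are counted by C_{m−2}; with m = 6 this is C_4. So Y = C_4 = 14.
X − Y = 16796 − 14 = 16782.

16782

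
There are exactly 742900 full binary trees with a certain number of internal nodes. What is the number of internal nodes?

Full binary trees with n internal nodes are counted by C_n, and C_13 = 742900.

13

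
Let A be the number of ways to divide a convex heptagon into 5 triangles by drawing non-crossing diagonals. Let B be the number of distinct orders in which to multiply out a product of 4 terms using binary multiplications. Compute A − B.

Triangulations of a convex m-gon are counted by C_{m−2}; with m = 7 this is C_5. So A = C_5 = 42.
Ways to associate a product of 4 factors correspond to binary trees on 4 leaves, so the count is C_3. So B = C_3 = 5.
A − B = 42 − 5 = 37.

37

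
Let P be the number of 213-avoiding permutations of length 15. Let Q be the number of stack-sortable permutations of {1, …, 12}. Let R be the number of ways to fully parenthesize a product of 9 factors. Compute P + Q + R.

Permutations of [n] avoiding any single length-3 pattern are counted by C_n; here n = 15. So P = C_15 = 9694845.
Stack-sortable permutations are exactly the 231-avoiding ones, counted by C_n; here n = 12. So Q = C_12 = 208012.
Bracketing 9 factors into binary products is counted by C_{9−1} = C_8. So R = C_8 = 1430.
P + Q + R = 9694845 + 208012 + 1430 = 9904287.

9904287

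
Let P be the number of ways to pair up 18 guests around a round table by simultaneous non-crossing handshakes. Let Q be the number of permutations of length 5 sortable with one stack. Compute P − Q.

4820

Non-crossing handshake pairings of 2n people are counted by C_n; 18 people gives n = 9. So P = C_9 = 4862.
Stack-sortable permutations are exactly the 231-avoiding ones, counted by C_n; here n = 5. So Q = C_5 = 42.
P − Q = 4862 − 42 = 4820.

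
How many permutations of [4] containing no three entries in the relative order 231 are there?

For any fixed pattern of length 3, the pattern-avoiding permutations of [4] number C_4.
C_4 = C(8,4)/5 = 70/5 = 14.

14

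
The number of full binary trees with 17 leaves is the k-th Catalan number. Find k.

A full binary tree with L leaves has L−1 internal nodes and is counted by C_{L−1}; L = 17 gives C_16.

16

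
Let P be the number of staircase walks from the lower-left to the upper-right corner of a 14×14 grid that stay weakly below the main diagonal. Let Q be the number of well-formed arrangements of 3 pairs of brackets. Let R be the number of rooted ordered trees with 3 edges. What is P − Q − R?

2674430

Sub-diagonal monotone paths from (0,0) to (14,14) biject with Dyck paths of semilength 14, giving C_14. So P = C_14 = 2674440.
Balanced strings of n pairs of brackets are counted by C_n; here n = 3. So Q = C_3 = 5.
Rooted ordered trees with n edges are counted by C_n; here n = 3. So R = C_3 = 5.
P − Q − R = 2674440 − 5 − 5 = 2674430.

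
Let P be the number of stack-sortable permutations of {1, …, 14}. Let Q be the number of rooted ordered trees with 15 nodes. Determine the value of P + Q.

5348880

Stack-sortable permutations are exactly the 231-avoiding ones, counted by C_n; here n = 14. So P = C_14 = 2674440.
Rooted ordered (plane) trees on m nodes have m−1 edges and are counted by C_{m−1}; m = 15 gives C_14. So Q = C_14 = 2674440.
P + Q = 2674440 + 2674440 = 5348880.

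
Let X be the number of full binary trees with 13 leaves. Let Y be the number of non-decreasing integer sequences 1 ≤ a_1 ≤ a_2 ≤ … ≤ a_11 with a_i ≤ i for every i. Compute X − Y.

149226

Full binary trees with 13 leaves have 13−1 = 12 internal nodes, so there are C_12 of them. So X = C_12 = 208012.
Weakly increasing sequences with a_i ≤ i biject with Dyck paths of semilength 11, so there are C_11. So Y = C_11 = 58786.
X − Y = 208012 − 58786 = 149226.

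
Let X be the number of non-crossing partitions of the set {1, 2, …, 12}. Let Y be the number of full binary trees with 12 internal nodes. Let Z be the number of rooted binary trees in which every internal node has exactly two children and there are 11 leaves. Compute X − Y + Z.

16796

The non-crossing partitions of [12] form a lattice of size C_12. So X = C_12 = 208012.
Full binary trees with n internal nodes are counted by C_n; here n = 12. So Y = C_12 = 208012.
A full binary tree with L leaves has L−1 internal nodes and is counted by C_{L−1}; L = 11 gives C_10. So Z = C_10 = 16796.
X − Y + Z = 208012 − 208012 + 16796 = 16796.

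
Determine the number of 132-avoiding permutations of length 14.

Permutations of [n] avoiding any single length-3 pattern are counted by C_n; here n = 14.
C_14 = C_13 · 2(2·13+1)/(13+2) = 742900 · 54/15 = 2674440.

2674440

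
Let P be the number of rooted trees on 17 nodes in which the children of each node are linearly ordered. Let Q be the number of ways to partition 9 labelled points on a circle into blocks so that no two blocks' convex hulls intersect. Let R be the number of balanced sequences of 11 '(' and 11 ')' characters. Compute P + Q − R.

35303746

A rooted plane tree on 17 nodes has 16 edges, and such trees are counted by C_16. So P = C_16 = 35357670.
Non-crossing partitions of an n-element set are counted by C_n; here n = 9. So Q = C_9 = 4862.
A balanced arrangement of 11 bracket pairs is a Dyck word of semilength 11, so the count is C_11. So R = C_11 = 58786.
P + Q − R = 35357670 + 4862 − 58786 = 35303746.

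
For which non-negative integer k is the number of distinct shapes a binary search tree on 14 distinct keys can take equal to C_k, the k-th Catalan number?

14

Rooted binary trees with 14 nodes (each child slot possibly empty) number C_14.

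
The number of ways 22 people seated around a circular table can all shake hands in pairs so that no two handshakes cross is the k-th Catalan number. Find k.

11

With 22 = 2·11 people, non-crossing handshake pairings are non-crossing perfect matchings on a circle, counted by C_11.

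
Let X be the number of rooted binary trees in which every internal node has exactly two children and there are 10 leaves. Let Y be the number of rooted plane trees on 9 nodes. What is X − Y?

Full binary trees with 10 leaves have 10−1 = 9 internal nodes, so there are C_9 of them. So X = C_9 = 4862.
A rooted plane tree on 9 nodes has 8 edges, and such trees are counted by C_8. So Y = C_8 = 1430.
X − Y = 4862 − 1430 = 3432.

3432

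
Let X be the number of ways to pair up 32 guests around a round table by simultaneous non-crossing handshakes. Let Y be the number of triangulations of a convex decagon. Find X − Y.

With 32 = 2·16 people, non-crossing handshake pairings are non-crossing perfect matchings on a circle, counted by C_16. So X = C_16 = 35357670.
The number of triangulations of a 10-gon is the Catalan number C_8 (index = sides − 2). So Y = C_8 = 1430.
X − Y = 35357670 − 1430 = 35356240.

35356240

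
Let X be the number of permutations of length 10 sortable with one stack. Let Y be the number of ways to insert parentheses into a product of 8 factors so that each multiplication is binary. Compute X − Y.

By Knuth's characterisation, the stack-sortable permutations of length 10 are the 231-avoiders, numbering C_10. So X = C_10 = 16796.
Ways to associate a product of 8 factors correspond to binary trees on 8 leaves, so the count is C_7. So Y = C_7 = 429.
X − Y = 16796 − 429 = 16367.

16367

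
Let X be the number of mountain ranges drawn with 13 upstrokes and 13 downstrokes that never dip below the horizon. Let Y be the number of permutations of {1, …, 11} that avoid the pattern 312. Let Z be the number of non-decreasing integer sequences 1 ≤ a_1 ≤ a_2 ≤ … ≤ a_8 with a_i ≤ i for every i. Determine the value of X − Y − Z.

Paths of 13 up- and 13 down-steps that never dip below the axis are Dyck paths; their count is C_13. So X = C_13 = 742900.
Permutations of [n] avoiding any single length-3 pattern are counted by C_n; here n = 11. So Y = C_11 = 58786.
Weakly increasing sequences with a_i ≤ i biject with Dyck paths of semilength 8, so there are C_8. So Z = C_8 = 1430.
X − Y − Z = 742900 − 58786 − 1430 = 682684.

682684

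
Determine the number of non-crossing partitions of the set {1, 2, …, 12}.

208012

The non-crossing partitions of [12] form a lattice of size C_12.
C_12 = C(24,12)/13 = 2704156/13 = 208012.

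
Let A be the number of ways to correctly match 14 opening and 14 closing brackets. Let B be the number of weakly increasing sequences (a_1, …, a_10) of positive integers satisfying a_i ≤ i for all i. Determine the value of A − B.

2657644

With 14 pairs the number of balanced bracket strings is the Catalan number C_14. So A = C_14 = 2674440.
Weakly increasing sequences with a_i ≤ i biject with Dyck paths of semilength 10, so there are C_10. So B = C_10 = 16796.
A − B = 2674440 − 16796 = 2657644.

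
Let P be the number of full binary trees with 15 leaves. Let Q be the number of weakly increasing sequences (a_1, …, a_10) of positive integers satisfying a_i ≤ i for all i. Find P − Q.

2657644

A full binary tree with L leaves has L−1 internal nodes and is counted by C_{L−1}; L = 15 gives C_14. So P = C_14 = 2674440.
Weakly increasing sequences with a_i ≤ i biject with Dyck paths of semilength 10, so there are C_10. So Q = C_10 = 16796.
P − Q = 2674440 − 16796 = 2657644.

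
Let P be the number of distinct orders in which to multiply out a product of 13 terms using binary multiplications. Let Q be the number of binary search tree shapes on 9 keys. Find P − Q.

Parenthesizations of m factors correspond to full binary trees with m leaves, counted by C_{m−1}; m = 13 gives C_12. So P = C_12 = 208012.
Binary trees (left/right distinguished) on n nodes are counted by C_n; here n = 9. So Q = C_9 = 4862.
P − Q = 208012 − 4862 = 203150.

203150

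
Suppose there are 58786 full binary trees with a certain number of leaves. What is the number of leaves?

Full binary trees with L leaves are counted by C_{L−1}; 58786 = C_11.
So the index is 11, and the number of leaves is 11 + 1 = 12.

12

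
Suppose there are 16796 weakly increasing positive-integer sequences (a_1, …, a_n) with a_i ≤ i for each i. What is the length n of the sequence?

Such sub-staircase sequences of length n are counted by C_n; 16796 = C_10.

10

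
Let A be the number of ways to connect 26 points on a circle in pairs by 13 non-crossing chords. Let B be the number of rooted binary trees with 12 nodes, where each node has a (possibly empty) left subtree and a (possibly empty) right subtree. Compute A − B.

Non-crossing perfect matchings of 2n points on a circle are counted by C_n; with 26 points, n = 13. So A = C_13 = 742900.
Rooted binary trees with 12 nodes (each child slot possibly empty) number C_12. So B = C_12 = 208012.
A − B = 742900 − 208012 = 534888.

534888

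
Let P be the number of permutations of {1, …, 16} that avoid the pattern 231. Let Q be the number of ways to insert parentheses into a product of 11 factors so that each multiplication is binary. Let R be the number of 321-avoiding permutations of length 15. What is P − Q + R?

45035719

Permutations of [n] avoiding any single length-3 pattern are counted by C_n; here n = 16. So P = C_16 = 35357670.
Bracketing 11 factors into binary products is counted by C_{11−1} = C_10. So Q = C_10 = 16796.
Permutations of [n] avoiding any single length-3 pattern are counted by C_n; here n = 15. So R = C_15 = 9694845.
P − Q + R = 35357670 − 16796 + 9694845 = 45035719.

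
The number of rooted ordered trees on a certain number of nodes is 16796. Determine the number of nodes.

Rooted ordered trees on m nodes are counted by C_{m−1}, and C_10 = 16796.
So the index is 10, and the number of nodes is 10 + 1 = 11.

11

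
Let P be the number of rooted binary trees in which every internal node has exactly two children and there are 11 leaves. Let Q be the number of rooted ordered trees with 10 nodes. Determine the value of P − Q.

Full binary trees with 11 leaves have 11−1 = 10 internal nodes, so there are C_10 of them. So P = C_10 = 16796.
Rooted ordered (plane) trees on m nodes have m−1 edges and are counted by C_{m−1}; m = 10 gives C_9. So Q = C_9 = 4862.
P − Q = 16796 − 4862 = 11934.

11934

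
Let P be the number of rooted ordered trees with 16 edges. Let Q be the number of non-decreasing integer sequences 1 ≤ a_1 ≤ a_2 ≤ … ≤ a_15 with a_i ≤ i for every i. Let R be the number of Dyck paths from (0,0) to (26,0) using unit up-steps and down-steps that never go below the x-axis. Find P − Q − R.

24919925

A rooted plane tree with 16 edges has 17 nodes, and the count is C_16. So P = C_16 = 35357670.
Weakly increasing sequences with a_i ≤ i biject with Dyck paths of semilength 15, so there are C_15. So Q = C_15 = 9694845.
Paths of 13 up- and 13 down-steps that never dip below the axis are Dyck paths; their count is C_13. So R = C_13 = 742900.
P − Q − R = 35357670 − 9694845 − 742900 = 24919925.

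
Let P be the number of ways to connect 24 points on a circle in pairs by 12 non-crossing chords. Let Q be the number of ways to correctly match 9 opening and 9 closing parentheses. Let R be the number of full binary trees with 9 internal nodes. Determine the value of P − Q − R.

198288

Pairing 24 circle points by 12 non-crossing chords gives C_12 matchings. So P = C_12 = 208012.
A balanced arrangement of 9 bracket pairs is a Dyck word of semilength 9, so the count is C_9. So Q = C_9 = 4862.
The number of full binary trees on 9 internal nodes is the Catalan number C_9. So R = C_9 = 4862.
P − Q − R = 208012 − 4862 − 4862 = 198288.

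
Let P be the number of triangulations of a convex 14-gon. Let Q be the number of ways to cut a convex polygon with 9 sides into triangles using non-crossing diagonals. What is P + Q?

208441

A convex 14-gon is triangulated into 12 triangles, and the number of such triangulations is the Catalan number C_{14−2} = C_12. So P = C_12 = 208012.
The number of triangulations of a 9-gon is the Catalan number C_7 (index = sides − 2). So Q = C_7 = 429.
P + Q = 208012 + 429 = 208441.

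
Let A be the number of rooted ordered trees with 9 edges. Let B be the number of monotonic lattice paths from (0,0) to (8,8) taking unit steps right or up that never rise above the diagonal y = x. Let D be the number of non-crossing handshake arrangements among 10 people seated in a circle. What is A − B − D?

3390

A rooted plane tree with 9 edges has 10 nodes, and the count is C_9. So A = C_9 = 4862.
Sub-diagonal monotone paths from (0,0) to (8,8) biject with Dyck paths of semilength 8, giving C_8. So B = C_8 = 1430.
With 10 = 2·5 people, non-crossing handshake pairings are non-crossing perfect matchings on a circle, counted by C_5. So D = C_5 = 42.
A − B − D = 4862 − 1430 − 42 = 3390.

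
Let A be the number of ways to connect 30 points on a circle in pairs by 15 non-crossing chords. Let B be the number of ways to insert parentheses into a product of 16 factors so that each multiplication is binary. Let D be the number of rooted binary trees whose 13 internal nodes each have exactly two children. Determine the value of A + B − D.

18646790

Non-crossing perfect matchings of 2n points on a circle are counted by C_n; with 30 points, n = 15. So A = C_15 = 9694845.
Ways to associate a product of 16 factors correspond to binary trees on 16 leaves, so the count is C_15. So B = C_15 = 9694845.
The number of full binary trees on 13 internal nodes is the Catalan number C_13. So D = C_13 = 742900.
A + B − D = 9694845 + 9694845 − 742900 = 18646790.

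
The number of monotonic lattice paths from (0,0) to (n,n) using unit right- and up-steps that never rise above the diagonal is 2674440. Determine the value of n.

14

Such diagonal-avoiding paths in an n×n grid are counted by C_n, and C_14 = 2674440.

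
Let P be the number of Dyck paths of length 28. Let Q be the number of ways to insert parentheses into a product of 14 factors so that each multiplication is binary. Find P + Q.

3417340

A Dyck path with 14 up-steps and 14 down-steps has semilength 14, so there are C_14 of them. So P = C_14 = 2674440.
Parenthesizations of m factors correspond to full binary trees with m leaves, counted by C_{m−1}; m = 14 gives C_13. So Q = C_13 = 742900.
P + Q = 2674440 + 742900 = 3417340.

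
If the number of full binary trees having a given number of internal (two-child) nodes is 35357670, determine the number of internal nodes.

16

Full binary trees with n internal nodes are counted by C_n. The Catalan number equal to 35357670 is C_16.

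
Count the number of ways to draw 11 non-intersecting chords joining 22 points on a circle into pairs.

58786

Pairing 22 circle points by 11 non-crossing chords gives C_11 matchings.
C_11 = C(22,11)/12 = 705432/12 = 58786.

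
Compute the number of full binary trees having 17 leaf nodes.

A full binary tree with L leaves has L−1 internal nodes and is counted by C_{L−1}; L = 17 gives C_16.
C_16 = C(32,16)/17 = 601080390/17 = 35357670.

35357670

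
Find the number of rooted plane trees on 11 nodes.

16796

A rooted plane tree on 11 nodes has 10 edges, and such trees are counted by C_10.
C_10 = C(20,10)/11 = 184756/11 = 16796.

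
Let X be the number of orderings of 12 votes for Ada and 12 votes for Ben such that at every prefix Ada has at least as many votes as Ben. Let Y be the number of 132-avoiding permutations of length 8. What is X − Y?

Ballot sequences with n votes each where one side never trails are Dyck words, counted by C_n; here n = 12. So X = C_12 = 208012.
For any fixed pattern of length 3, the pattern-avoiding permutations of [8] number C_8. So Y = C_8 = 1430.
X − Y = 208012 − 1430 = 206582.

206582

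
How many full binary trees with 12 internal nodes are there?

208012

The number of full binary trees on 12 internal nodes is the Catalan number C_12.
C_12 = C_11 · 2(2·11+1)/(11+2) = 58786 · 46/13 = 208012.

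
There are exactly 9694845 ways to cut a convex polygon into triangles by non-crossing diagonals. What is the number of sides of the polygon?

17

Triangulations of a convex m-gon are counted by C_{m−2}. Since C_15 = 9694845, the index is 15.
So m − 2 = 15, giving m = 17 sides.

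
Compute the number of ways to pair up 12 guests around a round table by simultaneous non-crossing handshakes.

132

Non-crossing handshake pairings of 2n people are counted by C_n; 12 people gives n = 6.
C_6 = C_5 · 2(2·5+1)/(5+2) = 42 · 22/7 = 132.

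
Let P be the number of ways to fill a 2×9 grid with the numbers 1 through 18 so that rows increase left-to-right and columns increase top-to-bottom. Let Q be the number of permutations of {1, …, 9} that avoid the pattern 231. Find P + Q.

By the hook-length formula (or a Dyck-path bijection), SYT of shape 2×9 number C_9. So P = C_9 = 4862.
Permutations of [n] avoiding any single length-3 pattern are counted by C_n; here n = 9. So Q = C_9 = 4862.
P + Q = 4862 + 4862 = 9724.

9724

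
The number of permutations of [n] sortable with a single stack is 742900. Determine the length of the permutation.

Stack-sortable permutations of [n] are counted by C_n. Since C_13 = 742900, the index is 13.

13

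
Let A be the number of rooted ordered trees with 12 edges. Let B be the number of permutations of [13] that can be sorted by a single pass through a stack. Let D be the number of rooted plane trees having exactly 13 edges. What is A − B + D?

A rooted plane tree with 12 edges has 13 nodes, and the count is C_12. So A = C_12 = 208012.
By Knuth's characterisation, the stack-sortable permutations of length 13 are the 231-avoiders, numbering C_13. So B = C_13 = 742900.
Rooted ordered trees with n edges are counted by C_n; here n = 13. So D = C_13 = 742900.
A − B + D = 208012 − 742900 + 742900 = 208012.

208012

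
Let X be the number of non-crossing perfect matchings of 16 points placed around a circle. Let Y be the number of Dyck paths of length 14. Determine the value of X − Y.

Non-crossing perfect matchings of 2n points on a circle are counted by C_n; with 16 points, n = 8. So X = C_8 = 1430.
Dyck paths of semilength n (length 2n) are counted by C_n; here n = 7. So Y = C_7 = 429.
X − Y = 1430 − 429 = 1001.

1001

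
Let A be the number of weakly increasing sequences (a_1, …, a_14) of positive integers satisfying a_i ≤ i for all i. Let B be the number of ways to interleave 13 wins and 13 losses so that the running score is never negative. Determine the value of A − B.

1931540

Weakly increasing sequences with a_i ≤ i biject with Dyck paths of semilength 14, so there are C_14. So A = C_14 = 2674440.
Reading a vote for the leader as '(' and for the other as ')' turns such a sequence into a balanced string of 13 pairs, so the count is C_13. So B = C_13 = 742900.
A − B = 2674440 − 742900 = 1931540.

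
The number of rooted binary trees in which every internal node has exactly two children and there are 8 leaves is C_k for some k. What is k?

7

Full binary trees with 8 leaves have 8−1 = 7 internal nodes, so there are C_7 of them.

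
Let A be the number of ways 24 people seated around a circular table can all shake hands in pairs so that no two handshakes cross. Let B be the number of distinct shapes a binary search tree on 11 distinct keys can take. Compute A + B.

With 24 = 2·12 people, non-crossing handshake pairings are non-crossing perfect matchings on a circle, counted by C_12. So A = C_12 = 208012.
There are C_n binary search tree shapes on n keys; with n = 11 that is C_11. So B = C_11 = 58786.
A + B = 208012 + 58786 = 266798.

266798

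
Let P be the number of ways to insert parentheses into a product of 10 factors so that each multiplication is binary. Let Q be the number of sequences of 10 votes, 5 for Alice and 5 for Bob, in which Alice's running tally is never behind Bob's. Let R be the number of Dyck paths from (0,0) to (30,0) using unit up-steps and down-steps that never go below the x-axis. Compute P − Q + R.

9699665

Bracketing 10 factors into binary products is counted by C_{10−1} = C_9. So P = C_9 = 4862.
Reading a vote for the leader as '(' and for the other as ')' turns such a sequence into a balanced string of 5 pairs, so the count is C_5. So Q = C_5 = 42.
A Dyck path with 15 up-steps and 15 down-steps has semilength 15, so there are C_15 of them. So R = C_15 = 9694845.
P − Q + R = 4862 − 42 + 9694845 = 9699665.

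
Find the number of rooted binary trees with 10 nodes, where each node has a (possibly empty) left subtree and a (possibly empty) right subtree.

16796

There are C_n binary search tree shapes on n keys; with n = 10 that is C_10.
C_10 = 16796.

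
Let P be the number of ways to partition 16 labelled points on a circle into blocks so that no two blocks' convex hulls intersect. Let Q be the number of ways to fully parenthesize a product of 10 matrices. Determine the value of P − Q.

35352808

The non-crossing partitions of [16] form a lattice of size C_16. So P = C_16 = 35357670.
Bracketing 10 factors into binary products is counted by C_{10−1} = C_9. So Q = C_9 = 4862.
P − Q = 35357670 − 4862 = 35352808.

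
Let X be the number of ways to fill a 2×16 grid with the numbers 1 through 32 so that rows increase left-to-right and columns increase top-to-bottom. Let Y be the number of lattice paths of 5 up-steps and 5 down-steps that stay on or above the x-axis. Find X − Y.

By the hook-length formula (or a Dyck-path bijection), SYT of shape 2×16 number C_16. So X = C_16 = 35357670.
A Dyck path with 5 up-steps and 5 down-steps has semilength 5, so there are C_5 of them. So Y = C_5 = 42.
X − Y = 35357670 − 42 = 35357628.

35357628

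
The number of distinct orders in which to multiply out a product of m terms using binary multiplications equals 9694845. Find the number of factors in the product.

Parenthesizations of m factors are counted by C_{m−1}. Since C_15 = 9694845, the index is 15.
So the index is 15, and the number of factors is 15 + 1 = 16.

16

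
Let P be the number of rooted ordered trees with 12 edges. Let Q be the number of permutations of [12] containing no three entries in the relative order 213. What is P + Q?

416024

Rooted ordered trees with n edges are counted by C_n; here n = 12. So P = C_12 = 208012.
For any fixed pattern of length 3, the pattern-avoiding permutations of [12] number C_12. So Q = C_12 = 208012.
P + Q = 208012 + 208012 = 416024.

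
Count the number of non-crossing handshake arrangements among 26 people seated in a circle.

742900

With 26 = 2·13 people, non-crossing handshake pairings are non-crossing perfect matchings on a circle, counted by C_13.
C_13 = C(26,13)/14 = 10400600/14 = 742900.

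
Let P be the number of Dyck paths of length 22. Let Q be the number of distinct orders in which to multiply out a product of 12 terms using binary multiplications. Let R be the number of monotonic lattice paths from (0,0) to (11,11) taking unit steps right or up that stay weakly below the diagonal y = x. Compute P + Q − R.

Paths of 11 up- and 11 down-steps that never dip below the axis are Dyck paths; their count is C_11. So P = C_11 = 58786.
Bracketing 12 factors into binary products is counted by C_{12−1} = C_11. So Q = C_11 = 58786.
Sub-diagonal monotone paths from (0,0) to (11,11) biject with Dyck paths of semilength 11, giving C_11. So R = C_11 = 58786.
P + Q − R = 58786 + 58786 − 58786 = 58786.

58786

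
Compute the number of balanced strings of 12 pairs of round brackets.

208012

With 12 pairs the number of balanced bracket strings is the Catalan number C_12.
C_12 = C(24,12)/13 = 2704156/13 = 208012.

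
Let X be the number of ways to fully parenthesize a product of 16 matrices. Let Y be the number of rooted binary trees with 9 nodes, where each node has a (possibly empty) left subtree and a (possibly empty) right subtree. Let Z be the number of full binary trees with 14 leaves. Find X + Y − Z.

Ways to associate a product of 16 factors correspond to binary trees on 16 leaves, so the count is C_15. So X = C_15 = 9694845.
Rooted binary trees with 9 nodes (each child slot possibly empty) number C_9. So Y = C_9 = 4862.
A full binary tree with L leaves has L−1 internal nodes and is counted by C_{L−1}; L = 14 gives C_13. So Z = C_13 = 742900.
X + Y − Z = 9694845 + 4862 − 742900 = 8956807.

8956807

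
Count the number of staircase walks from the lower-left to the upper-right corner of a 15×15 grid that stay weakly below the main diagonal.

Sub-diagonal monotone paths from (0,0) to (15,15) biject with Dyck paths of semilength 15, giving C_15.
C_15 = C(30,15)/16 = 155117520/16 = 9694845.

9694845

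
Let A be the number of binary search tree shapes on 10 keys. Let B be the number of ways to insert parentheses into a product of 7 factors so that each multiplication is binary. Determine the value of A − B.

16664

Binary trees (left/right distinguished) on n nodes are counted by C_n; here n = 10. So A = C_10 = 16796.
Parenthesizations of m factors correspond to full binary trees with m leaves, counted by C_{m−1}; m = 7 gives C_6. So B = C_6 = 132.
A − B = 16796 − 132 = 16664.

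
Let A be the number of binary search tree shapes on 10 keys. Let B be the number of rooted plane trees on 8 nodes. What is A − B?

Binary trees (left/right distinguished) on n nodes are counted by C_n; here n = 10. So A = C_10 = 16796.
A rooted plane tree on 8 nodes has 7 edges, and such trees are counted by C_7. So B = C_7 = 429.
A − B = 16796 − 429 = 16367.

16367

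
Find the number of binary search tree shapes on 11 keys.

58786

Rooted binary trees with 11 nodes (each child slot possibly empty) number C_11.
C_11 = C(22,11)/12 = 705432/12 = 58786.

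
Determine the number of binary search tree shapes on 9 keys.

Rooted binary trees with 9 nodes (each child slot possibly empty) number C_9.
C_9 = C(18,9)/10 = 48620/10 = 4862.

4862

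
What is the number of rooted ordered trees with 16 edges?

35357670

A rooted plane tree with 16 edges has 17 nodes, and the count is C_16.
C_16 = 35357670.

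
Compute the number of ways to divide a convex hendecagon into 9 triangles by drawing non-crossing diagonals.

4862

Triangulations of a convex m-gon are counted by C_{m−2}; with m = 11 this is C_9.
C_9 = C_8 · 2(2·8+1)/(8+2) = 1430 · 34/10 = 4862.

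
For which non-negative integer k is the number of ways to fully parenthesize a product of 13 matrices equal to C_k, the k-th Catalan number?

12

Bracketing 13 factors into binary products is counted by C_{13−1} = C_12.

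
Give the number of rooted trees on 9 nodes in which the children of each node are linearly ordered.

Rooted ordered (plane) trees on m nodes have m−1 edges and are counted by C_{m−1}; m = 9 gives C_8.
C_8 = C(16,8)/9 = 12870/9 = 1430.

1430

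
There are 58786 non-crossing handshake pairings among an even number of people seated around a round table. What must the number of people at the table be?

Non-crossing handshake pairings of 2n people are counted by C_n; 58786 = C_11.
So n = 11, and there are 2n = 22 people.

22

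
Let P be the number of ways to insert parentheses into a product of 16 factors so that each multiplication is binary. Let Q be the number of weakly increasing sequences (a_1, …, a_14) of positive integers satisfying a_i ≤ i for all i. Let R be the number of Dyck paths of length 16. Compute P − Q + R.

7021835

Parenthesizations of m factors correspond to full binary trees with m leaves, counted by C_{m−1}; m = 16 gives C_15. So P = C_15 = 9694845.
Such sub-staircase sequences of length n are counted by C_n; here n = 14. So Q = C_14 = 2674440.
A Dyck path with 8 up-steps and 8 down-steps has semilength 8, so there are C_8 of them. So R = C_8 = 1430.
P − Q + R = 9694845 − 2674440 + 1430 = 7021835.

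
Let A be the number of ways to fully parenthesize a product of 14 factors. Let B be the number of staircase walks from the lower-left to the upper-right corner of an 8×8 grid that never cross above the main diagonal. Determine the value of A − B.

Ways to associate a product of 14 factors correspond to binary trees on 14 leaves, so the count is C_13. So A = C_13 = 742900.
Monotone paths in an n×n grid that stay weakly below the diagonal are counted by C_n; here n = 8. So B = C_8 = 1430.
A − B = 742900 − 1430 = 741470.

741470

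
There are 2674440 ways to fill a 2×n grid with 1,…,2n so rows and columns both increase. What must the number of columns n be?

14

Standard Young tableaux of shape 2×n are counted by C_n. Since C_14 = 2674440, the index is 14.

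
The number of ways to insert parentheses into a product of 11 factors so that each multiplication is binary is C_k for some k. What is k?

Ways to associate a product of 11 factors correspond to binary trees on 11 leaves, so the count is C_10.

10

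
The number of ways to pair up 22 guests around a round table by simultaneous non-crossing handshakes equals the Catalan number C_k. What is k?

11

Non-crossing handshake pairings of 2n people are counted by C_n; 22 people gives n = 11.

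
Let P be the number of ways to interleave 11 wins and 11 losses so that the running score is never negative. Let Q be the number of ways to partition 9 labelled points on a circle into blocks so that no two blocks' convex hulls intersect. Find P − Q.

53924

Ballot sequences with n votes each where one side never trails are Dyck words, counted by C_n; here n = 11. So P = C_11 = 58786.
Non-crossing partitions of an n-element set are counted by C_n; here n = 9. So Q = C_9 = 4862.
P − Q = 58786 − 4862 = 53924.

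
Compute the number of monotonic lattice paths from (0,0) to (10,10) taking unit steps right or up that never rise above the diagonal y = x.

16796

Monotone paths in an n×n grid that stay weakly below the diagonal are counted by C_n; here n = 10.
C_10 = C_9 · 2(2·9+1)/(9+2) = 4862 · 38/11 = 16796.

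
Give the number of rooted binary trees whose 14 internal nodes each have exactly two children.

The number of full binary trees on 14 internal nodes is the Catalan number C_14.
C_14 = C(28,14)/15 = 40116600/15 = 2674440.

2674440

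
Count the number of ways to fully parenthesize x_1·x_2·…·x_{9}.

1430

Parenthesizations of m factors correspond to full binary trees with m leaves, counted by C_{m−1}; m = 9 gives C_8.
C_8 = C(16,8)/9 = 12870/9 = 1430.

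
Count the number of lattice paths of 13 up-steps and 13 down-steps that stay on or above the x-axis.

Dyck paths of semilength n (length 2n) are counted by C_n; here n = 13.
C_13 = C(26,13)/14 = 10400600/14 = 742900.

742900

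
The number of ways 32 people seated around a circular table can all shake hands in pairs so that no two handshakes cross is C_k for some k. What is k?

16

Non-crossing handshake pairings of 2n people are counted by C_n; 32 people gives n = 16.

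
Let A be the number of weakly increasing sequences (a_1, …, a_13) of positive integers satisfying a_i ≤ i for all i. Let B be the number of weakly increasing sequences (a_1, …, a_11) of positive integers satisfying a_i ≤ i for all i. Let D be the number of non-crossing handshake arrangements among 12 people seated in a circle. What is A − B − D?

Such sub-staircase sequences of length n are counted by C_n; here n = 13. So A = C_13 = 742900.
Such sub-staircase sequences of length n are counted by C_n; here n = 11. So B = C_11 = 58786.
With 12 = 2·6 people, non-crossing handshake pairings are non-crossing perfect matchings on a circle, counted by C_6. So D = C_6 = 132.
A − B − D = 742900 − 58786 − 132 = 683982.

683982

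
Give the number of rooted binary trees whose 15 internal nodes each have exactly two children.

9694845

Full binary trees with n internal nodes are counted by C_n; here n = 15.
C_15 = C(30,15)/16 = 155117520/16 = 9694845.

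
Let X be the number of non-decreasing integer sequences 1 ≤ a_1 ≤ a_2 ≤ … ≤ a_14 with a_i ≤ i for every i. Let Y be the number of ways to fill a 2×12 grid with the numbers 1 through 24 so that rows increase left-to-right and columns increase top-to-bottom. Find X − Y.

2466428

Weakly increasing sequences with a_i ≤ i biject with Dyck paths of semilength 14, so there are C_14. So X = C_14 = 2674440.
Standard Young tableaux of shape 2×n are counted by C_n; here n = 12. So Y = C_12 = 208012.
X − Y = 2674440 − 208012 = 2466428.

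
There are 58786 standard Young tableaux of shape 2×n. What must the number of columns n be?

11

Standard Young tableaux of shape 2×n are counted by C_n. The Catalan number equal to 58786 is C_11.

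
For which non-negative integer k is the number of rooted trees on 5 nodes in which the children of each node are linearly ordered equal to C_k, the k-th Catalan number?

A rooted plane tree on 5 nodes has 4 edges, and such trees are counted by C_4.

4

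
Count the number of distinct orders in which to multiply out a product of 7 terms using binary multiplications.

Parenthesizations of m factors correspond to full binary trees with m leaves, counted by C_{m−1}; m = 7 gives C_6.
C_6 = C(12,6)/7 = 924/7 = 132.

132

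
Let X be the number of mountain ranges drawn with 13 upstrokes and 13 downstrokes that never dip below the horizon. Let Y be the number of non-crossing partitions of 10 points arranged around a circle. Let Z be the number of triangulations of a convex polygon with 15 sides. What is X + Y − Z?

Paths of 13 up- and 13 down-steps that never dip below the axis are Dyck paths; their count is C_13. So X = C_13 = 742900.
The non-crossing partitions of [10] form a lattice of size C_10. So Y = C_10 = 16796.
A convex 15-gon is triangulated into 13 triangles, and the number of such triangulations is the Catalan number C_{15−2} = C_13. So Z = C_13 = 742900.
X + Y − Z = 742900 + 16796 − 742900 = 16796.

16796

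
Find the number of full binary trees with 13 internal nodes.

742900

The number of full binary trees on 13 internal nodes is the Catalan number C_13.
C_13 = C_12 · 2(2·12+1)/(12+2) = 208012 · 50/14 = 742900.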